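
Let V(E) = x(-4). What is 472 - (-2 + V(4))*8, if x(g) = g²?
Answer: 360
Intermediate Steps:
V(E) = 16 (V(E) = (-4)² = 16)
472 - (-2 + V(4))*8 = 472 - (-2 + 16)*8 = 472 - 14*8 = 472 - 1*112 = 472 - 112 = 360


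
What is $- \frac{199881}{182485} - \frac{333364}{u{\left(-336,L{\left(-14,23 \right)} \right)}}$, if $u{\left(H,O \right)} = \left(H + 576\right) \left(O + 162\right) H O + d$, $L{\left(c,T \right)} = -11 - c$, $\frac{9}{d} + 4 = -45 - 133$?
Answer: $- \frac{1441035228568249}{1325727540778365} \approx -1.087$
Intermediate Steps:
$d = - \frac{9}{182}$ ($d = \frac{9}{-4 - 178} = \frac{9}{-182} = 9 \left(- \frac{1}{182}\right) = - \frac{9}{182} \approx -0.049451$)
$u{\left(H,O \right)} = - \frac{9}{182} + H O \left(162 + O\right) \left(576 + H\right)$ ($u{\left(H,O \right)} = \left(H + 576\right) \left(O + 162\right) H O - \frac{9}{182} = \left(576 + H\right) \left(162 + O\right) H O - \frac{9}{182} = \left(162 + O\right) \left(576 + H\right) H O - \frac{9}{182} = H \left(162 + O\right) \left(576 + H\right) O - \frac{9}{182} = H O \left(162 + O\right) \left(576 + H\right) - \frac{9}{182} = - \frac{9}{182} + H O \left(162 + O\right) \left(576 + H\right)$)
$- \frac{199881}{182485} - \frac{333364}{u{\left(-336,L{\left(-14,23 \right)} \right)}} = - \frac{199881}{182485} - \frac{333364}{- \frac{9}{182} + \left(-336\right)^{2} \left(-11 - -14\right)^{2} + 162 \left(-11 - -14\right) \left(-336\right)^{2} + 576 \left(-336\right) \left(-11 - -14\right)^{2} + 93312 \left(-336\right) \left(-11 - -14\right)} = \left(-199881\right) \frac{1}{182485} - \frac{333364}{- \frac{9}{182} + 112896 \left(-11 + 14\right)^{2} + 162 \left(-11 + 14\right) 112896 + 576 \left(-336\right) \left(-11 + 14\right)^{2} + 93312 \left(-336\right) \left(-11 + 14\right)} = - \frac{199881}{182485} - \frac{333364}{- \frac{9}{182} + 112896 \cdot 3^{2} + 162 \cdot 3 \cdot 112896 + 576 \left(-336\right) 3^{2} + 93312 \left(-336\right) 3} = - \frac{199881}{182485} - \frac{333364}{- \frac{9}{182} + 112896 \cdot 9 + 54867456 + 576 \left(-336\right) 9 - 94058496} = - \frac{199881}{182485} - \frac{333364}{- \frac{9}{182} + 1016064 + 54867456 - 1741824 - 94058496} = - \frac{199881}{182485} - \frac{333364}{- \frac{7264857609}{182}} = - \frac{199881}{182485} - - \frac{60672248}{7264857609} = - \frac{199881}{182485} + \frac{60672248}{7264857609} = - \frac{1441035228568249}{1325727540778365}$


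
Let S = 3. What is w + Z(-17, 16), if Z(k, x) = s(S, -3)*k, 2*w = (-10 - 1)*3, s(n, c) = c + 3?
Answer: -33/2 ≈ -16.500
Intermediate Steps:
s(n, c) = 3 + c
w = -33/2 (w = ((-10 - 1)*3)/2 = (-11*3)/2 = (½)*(-33) = -33/2 ≈ -16.500)
Z(k, x) = 0 (Z(k, x) = (3 - 3)*k = 0*k = 0)
w + Z(-17, 16) = -33/2 + 0 = -33/2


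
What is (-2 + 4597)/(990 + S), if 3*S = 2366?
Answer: 13785/5336 ≈ 2.5834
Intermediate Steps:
S = 2366/3 (S = (⅓)*2366 = 2366/3 ≈ 788.67)
(-2 + 4597)/(990 + S) = (-2 + 4597)/(990 + 2366/3) = 4595/(5336/3) = 4595*(3/5336) = 13785/5336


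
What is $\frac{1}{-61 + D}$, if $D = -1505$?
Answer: $- \frac{1}{1566} \approx -0.00063857$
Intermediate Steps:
$\frac{1}{-61 + D} = \frac{1}{-61 - 1505} = \frac{1}{-1566} = - \frac{1}{1566}$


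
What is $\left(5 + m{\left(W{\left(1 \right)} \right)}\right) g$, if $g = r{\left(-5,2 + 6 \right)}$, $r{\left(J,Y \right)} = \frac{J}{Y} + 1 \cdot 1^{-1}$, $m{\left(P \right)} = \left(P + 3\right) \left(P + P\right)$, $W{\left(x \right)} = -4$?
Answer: $\frac{39}{8} \approx 4.875$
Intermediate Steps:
$m{\left(P \right)} = 2 P \left(3 + P\right)$ ($m{\left(P \right)} = \left(3 + P\right) 2 P = 2 P \left(3 + P\right)$)
$r{\left(J,Y \right)} = 1 + \frac{J}{Y}$ ($r{\left(J,Y \right)} = \frac{J}{Y} + 1 \cdot 1 = \frac{J}{Y} + 1 = 1 + \frac{J}{Y}$)
$g = \frac{3}{8}$ ($g = \frac{-5 + \left(2 + 6\right)}{2 + 6} = \frac{-5 + 8}{8} = \frac{1}{8} \cdot 3 = \frac{3}{8} \approx 0.375$)
$\left(5 + m{\left(W{\left(1 \right)} \right)}\right) g = \left(5 + 2 \left(-4\right) \left(3 - 4\right)\right) \frac{3}{8} = \left(5 + 2 \left(-4\right) \left(-1\right)\right) \frac{3}{8} = \left(5 + 8\right) \frac{3}{8} = 13 \cdot \frac{3}{8} = \frac{39}{8}$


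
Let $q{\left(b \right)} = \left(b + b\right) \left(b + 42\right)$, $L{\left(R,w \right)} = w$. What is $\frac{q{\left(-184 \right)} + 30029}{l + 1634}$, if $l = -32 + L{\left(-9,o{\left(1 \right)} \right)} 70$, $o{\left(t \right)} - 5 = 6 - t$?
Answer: $\frac{82285}{2302} \approx 35.745$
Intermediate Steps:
$o{\left(t \right)} = 11 - t$ ($o{\left(t \right)} = 5 - \left(-6 + t\right) = 11 - t$)
$q{\left(b \right)} = 2 b \left(42 + b\right)$
$l = 668$ ($l = -32 + \left(11 - 1\right) 70 = -32 + 10 \cdot 70 = -32 + 700 = 668$)
$\frac{q{\left(-184 \right)} + 30029}{l + 1634} = \frac{2 \left(-184\right) \left(42 - 184\right) + 30029}{668 + 1634} = \frac{2 \left(-184\right) \left(-142\right) + 30029}{2302} = \left(52256 + 30029\right) \frac{1}{2302} = 82285 \cdot \frac{1}{2302} = \frac{82285}{2302}$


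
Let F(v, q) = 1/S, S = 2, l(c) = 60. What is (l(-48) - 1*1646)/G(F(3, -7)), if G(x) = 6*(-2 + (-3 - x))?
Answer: 1586/33 ≈ 48.061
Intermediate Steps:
F(v, q) = ½ (F(v, q) = 1/2 = ½)
G(x) = -30 - 6*x (G(x) = 6*(-5 - x) = -30 - 6*x)
(l(-48) - 1*1646)/G(F(3, -7)) = (60 - 1*1646)/(-30 - 6*½) = (60 - 1646)/(-30 - 3) = -1586/(-33) = -1586*(-1/33) = 1586/33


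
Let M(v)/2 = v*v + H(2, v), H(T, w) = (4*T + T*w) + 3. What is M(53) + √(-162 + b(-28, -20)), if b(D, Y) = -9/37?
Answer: 5852 + 3*I*√24679/37 ≈ 5852.0 + 12.737*I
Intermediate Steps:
b(D, Y) = -9/37 (b(D, Y) = -9*1/37 = -9/37)
H(T, w) = 3 + 4*T + T*w
M(v) = 22 + 2*v² + 4*v (M(v) = 2*(v*v + (3 + 4*2 + 2*v)) = 2*(v² + (3 + 8 + 2*v)) = 2*(v² + (11 + 2*v)) = 2*(11 + v² + 2*v) = 22 + 2*v² + 4*v)
M(53) + √(-162 + b(-28, -20)) = (22 + 2*53² + 4*53) + √(-162 - 9/37) = (22 + 2*2809 + 212) + √(-6003/37) = (22 + 5618 + 212) + 3*I*√24679/37 = 5852 + 3*I*√24679/37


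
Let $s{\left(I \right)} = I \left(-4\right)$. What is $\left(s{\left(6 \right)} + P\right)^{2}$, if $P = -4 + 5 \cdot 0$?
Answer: $784$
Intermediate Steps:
$s{\left(I \right)} = - 4 I$
$P = -4$ ($P = -4 + 0 = -4$)
$\left(s{\left(6 \right)} + P\right)^{2} = \left(\left(-4\right) 6 - 4\right)^{2} = \left(-24 - 4\right)^{2} = \left(-28\right)^{2} = 784$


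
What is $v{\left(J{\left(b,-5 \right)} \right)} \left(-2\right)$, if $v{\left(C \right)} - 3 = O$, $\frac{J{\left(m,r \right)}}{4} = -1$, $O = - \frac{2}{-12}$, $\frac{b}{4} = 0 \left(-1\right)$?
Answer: $- \frac{19}{3} \approx -6.3333$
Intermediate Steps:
$b = 0$ ($b = 4 \cdot 0 \left(-1\right) = 4 \cdot 0 = 0$)
$O = \frac{1}{6}$ ($O = \left(-2\right) \left(- \frac{1}{12}\right) = \frac{1}{6} \approx 0.16667$)
$J{\left(m,r \right)} = -4$ ($J{\left(m,r \right)} = 4 \left(-1\right) = -4$)
$v{\left(C \right)} = \frac{19}{6}$ ($v{\left(C \right)} = 3 + \frac{1}{6} = \frac{19}{6}$)
$v{\left(J{\left(b,-5 \right)} \right)} \left(-2\right) = \frac{19}{6} \left(-2\right) = - \frac{19}{3}$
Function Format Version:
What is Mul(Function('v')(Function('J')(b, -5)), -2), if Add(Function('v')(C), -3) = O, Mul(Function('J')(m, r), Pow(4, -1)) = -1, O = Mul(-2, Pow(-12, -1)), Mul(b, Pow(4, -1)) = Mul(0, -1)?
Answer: Rational(-19, 3) ≈ -6.3333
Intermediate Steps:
b = 0 (b = Mul(4, Mul(0, -1)) = Mul(4, 0) = 0)
O = Rational(1, 6) (O = Mul(-2, Rational(-1, 12)) = Rational(1, 6) ≈ 0.16667)
Function('J')(m, r) = -4 (Function('J')(m, r) = Mul(4, -1) = -4)
Function('v')(C) = Rational(19, 6) (Function('v')(C) = Add(3, Rational(1, 6)) = Rational(19, 6))
Mul(Function('v')(Function('J')(b, -5)), -2) = Mul(Rational(19, 6), -2) = Rational(-19, 3)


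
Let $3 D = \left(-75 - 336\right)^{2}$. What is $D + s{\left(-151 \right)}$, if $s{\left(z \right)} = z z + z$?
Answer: $78957$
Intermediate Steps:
$s{\left(z \right)} = z + z^{2}$ ($s{\left(z \right)} = z^{2} + z = z + z^{2}$)
$D = 56307$ ($D = \frac{\left(-75 - 336\right)^{2}}{3} = \frac{\left(-411\right)^{2}}{3} = \frac{1}{3} \cdot 168921 = 56307$)
$D + s{\left(-151 \right)} = 56307 - 151 \left(1 - 151\right) = 56307 - -22650 = 56307 + 22650 = 78957$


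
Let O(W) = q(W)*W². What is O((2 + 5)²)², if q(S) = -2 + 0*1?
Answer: 23059204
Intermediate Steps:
q(S) = -2 (q(S) = -2 + 0 = -2)
O(W) = -2*W²
O((2 + 5)²)² = (-2*(2 + 5)⁴)² = (-2*(7²)²)² = (-2*49²)² = (-2*2401)² = (-4802)² = 23059204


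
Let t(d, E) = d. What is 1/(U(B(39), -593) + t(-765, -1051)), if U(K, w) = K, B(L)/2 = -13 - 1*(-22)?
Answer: -1/747 ≈ -0.0013387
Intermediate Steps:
B(L) = 18 (B(L) = 2*(-13 - 1*(-22)) = 2*(-13 + 22) = 2*9 = 18)
1/(U(B(39), -593) + t(-765, -1051)) = 1/(18 - 765) = 1/(-747) = -1/747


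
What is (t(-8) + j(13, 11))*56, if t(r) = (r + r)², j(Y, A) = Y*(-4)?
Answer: 11424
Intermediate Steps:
j(Y, A) = -4*Y
t(r) = 4*r² (t(r) = (2*r)² = 4*r²)
(t(-8) + j(13, 11))*56 = (4*(-8)² - 4*13)*56 = (4*64 - 52)*56 = (256 - 52)*56 = 204*56 = 11424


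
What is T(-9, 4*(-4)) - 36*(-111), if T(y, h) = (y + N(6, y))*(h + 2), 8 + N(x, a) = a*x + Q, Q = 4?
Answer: 4934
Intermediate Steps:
N(x, a) = -4 + a*x (N(x, a) = -8 + (a*x + 4) = -8 + (4 + a*x) = -4 + a*x)
T(y, h) = (-4 + 7*y)*(2 + h) (T(y, h) = (y + (-4 + y*6))*(h + 2) = (y + (-4 + 6*y))*(2 + h) = (-4 + 7*y)*(2 + h))
T(-9, 4*(-4)) - 36*(-111) = (-8 - 16*(-4) + 14*(-9) + 7*(4*(-4))*(-9)) - 36*(-111) = (-8 - 4*(-16) - 126 + 7*(-16)*(-9)) + 3996 = (-8 + 64 - 126 + 1008) + 3996 = 938 + 3996 = 4934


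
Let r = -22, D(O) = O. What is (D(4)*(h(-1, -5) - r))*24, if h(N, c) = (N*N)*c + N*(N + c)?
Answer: 2208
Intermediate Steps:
h(N, c) = N*(N + c) + c*N**2 (h(N, c) = N**2*c + N*(N + c) = c*N**2 + N*(N + c) = N*(N + c) + c*N**2)
(D(4)*(h(-1, -5) - r))*24 = (4*(-(-1 - 5 - 1*(-5)) - 1*(-22)))*24 = (4*(-(-1 - 5 + 5) + 22))*24 = (4*(-1*(-1) + 22))*24 = (4*(1 + 22))*24 = (4*23)*24 = 92*24 = 2208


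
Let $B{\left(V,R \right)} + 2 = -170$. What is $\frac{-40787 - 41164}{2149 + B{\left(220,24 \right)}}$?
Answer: $- \frac{27317}{659} \approx -41.452$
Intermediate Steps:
$B{\left(V,R \right)} = -172$ ($B{\left(V,R \right)} = -2 - 170 = -172$)
$\frac{-40787 - 41164}{2149 + B{\left(220,24 \right)}} = \frac{-40787 - 41164}{2149 - 172} = - \frac{81951}{1977} = \left(-81951\right) \frac{1}{1977} = - \frac{27317}{659}$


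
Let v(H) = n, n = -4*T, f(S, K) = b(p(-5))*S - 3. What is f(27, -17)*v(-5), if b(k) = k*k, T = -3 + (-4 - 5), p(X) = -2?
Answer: 5040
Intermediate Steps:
T = -12 (T = -3 - 9 = -12)
b(k) = k²
f(S, K) = -3 + 4*S (f(S, K) = (-2)²*S - 3 = 4*S - 3 = -3 + 4*S)
n = 48 (n = -4*(-12) = 48)
v(H) = 48
f(27, -17)*v(-5) = (-3 + 4*27)*48 = (-3 + 108)*48 = 105*48 = 5040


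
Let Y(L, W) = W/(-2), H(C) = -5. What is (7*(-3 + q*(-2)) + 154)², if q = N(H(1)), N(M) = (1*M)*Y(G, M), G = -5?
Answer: 94864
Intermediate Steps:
Y(L, W) = -W/2 (Y(L, W) = W*(-½) = -W/2)
N(M) = -M²/2 (N(M) = (1*M)*(-M/2) = M*(-M/2) = -M²/2)
q = -25/2 (q = -½*(-5)² = -½*25 = -25/2 ≈ -12.500)
(7*(-3 + q*(-2)) + 154)² = (7*(-3 - 25/2*(-2)) + 154)² = (7*(-3 + 25) + 154)² = (7*22 + 154)² = (154 + 154)² = 308² = 94864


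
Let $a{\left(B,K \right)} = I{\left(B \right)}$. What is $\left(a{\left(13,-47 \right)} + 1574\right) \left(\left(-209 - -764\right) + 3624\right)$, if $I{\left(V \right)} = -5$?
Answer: $6556851$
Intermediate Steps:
$a{\left(B,K \right)} = -5$
$\left(a{\left(13,-47 \right)} + 1574\right) \left(\left(-209 - -764\right) + 3624\right) = \left(-5 + 1574\right) \left(\left(-209 - -764\right) + 3624\right) = 1569 \left(\left(-209 + 764\right) + 3624\right) = 1569 \left(555 + 3624\right) = 1569 \cdot 4179 = 6556851$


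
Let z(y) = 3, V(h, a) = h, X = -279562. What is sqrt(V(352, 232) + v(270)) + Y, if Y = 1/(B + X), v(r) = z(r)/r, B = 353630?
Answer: 1/74068 + sqrt(316810)/30 ≈ 18.762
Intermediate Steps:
v(r) = 3/r
Y = 1/74068 (Y = 1/(353630 - 279562) = 1/74068 ≈ 1.3501e-5)
sqrt(V(352, 232) + v(270)) + Y = sqrt(352 + 3/270) + 1/74068 = sqrt(352 + 3*(1/270)) + 1/74068 = sqrt(352 + 1/90) + 1/74068 = sqrt(31681/90) + 1/74068 = sqrt(316810)/30 + 1/74068 = 1/74068 + sqrt(316810)/30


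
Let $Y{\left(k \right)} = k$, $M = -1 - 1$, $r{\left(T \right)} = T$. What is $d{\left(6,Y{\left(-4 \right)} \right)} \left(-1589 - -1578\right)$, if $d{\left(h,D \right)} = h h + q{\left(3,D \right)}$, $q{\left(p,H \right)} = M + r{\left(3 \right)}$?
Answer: $-407$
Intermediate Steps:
$M = -2$
$q{\left(p,H \right)} = 1$ ($q{\left(p,H \right)} = -2 + 3 = 1$)
$d{\left(h,D \right)} = 1 + h^{2}$ ($d{\left(h,D \right)} = h h + 1 = h^{2} + 1 = 1 + h^{2}$)
$d{\left(6,Y{\left(-4 \right)} \right)} \left(-1589 - -1578\right) = \left(1 + 6^{2}\right) \left(-1589 - -1578\right) = \left(1 + 36\right) \left(-1589 + 1578\right) = 37 \left(-11\right) = -407$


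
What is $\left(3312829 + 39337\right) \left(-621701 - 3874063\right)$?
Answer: $-15070547224824$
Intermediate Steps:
$\left(3312829 + 39337\right) \left(-621701 - 3874063\right) = 3352166 \left(-4495764\right) = -15070547224824$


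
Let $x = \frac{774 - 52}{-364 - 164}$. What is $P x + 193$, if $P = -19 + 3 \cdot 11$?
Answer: $\frac{22949}{132} \approx 173.86$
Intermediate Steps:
$P = 14$ ($P = -19 + 33 = 14$)
$x = - \frac{361}{264}$ ($x = \frac{722}{-528} = 722 \left(- \frac{1}{528}\right) = - \frac{361}{264} \approx -1.3674$)
$P x + 193 = 14 \left(- \frac{361}{264}\right) + 193 = - \frac{2527}{132} + 193 = \frac{22949}{132}$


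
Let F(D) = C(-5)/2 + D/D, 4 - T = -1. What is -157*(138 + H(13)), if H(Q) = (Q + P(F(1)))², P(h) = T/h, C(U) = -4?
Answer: -31714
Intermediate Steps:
T = 5 (T = 4 - 1*(-1) = 4 + 1 = 5)
F(D) = -1 (F(D) = -4/2 + D/D = -4*½ + 1 = -2 + 1 = -1)
P(h) = 5/h
H(Q) = (-5 + Q)² (H(Q) = (Q + 5/(-1))² = (Q + 5*(-1))² = (Q - 5)² = (-5 + Q)²)
-157*(138 + H(13)) = -157*(138 + (-5 + 13)²) = -157*(138 + 8²) = -157*(138 + 64) = -157*202 = -31714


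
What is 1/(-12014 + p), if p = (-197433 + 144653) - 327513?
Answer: -1/392307 ≈ -2.5490e-6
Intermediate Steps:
p = -380293 (p = -52780 - 327513 = -380293)
1/(-12014 + p) = 1/(-12014 - 380293) = 1/(-392307) = -1/392307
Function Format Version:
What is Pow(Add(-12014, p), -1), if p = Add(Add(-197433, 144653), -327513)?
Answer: Rational(-1, 392307) ≈ -2.5490e-6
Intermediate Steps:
p = -380293 (p = Add(-52780, -327513) = -380293)
Pow(Add(-12014, p), -1) = Pow(Add(-12014, -380293), -1) = Pow(-392307, -1) = Rational(-1, 392307)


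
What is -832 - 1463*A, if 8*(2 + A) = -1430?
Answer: 1054421/4 ≈ 2.6361e+5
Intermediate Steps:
A = -723/4 (A = -2 + (⅛)*(-1430) = -2 - 715/4 = -723/4 ≈ -180.75)
-832 - 1463*A = -832 - 1463*(-723/4) = -832 + 1057749/4 = 1054421/4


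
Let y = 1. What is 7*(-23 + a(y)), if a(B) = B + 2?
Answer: -140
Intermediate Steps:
a(B) = 2 + B
7*(-23 + a(y)) = 7*(-23 + (2 + 1)) = 7*(-23 + 3) = 7*(-20) = -140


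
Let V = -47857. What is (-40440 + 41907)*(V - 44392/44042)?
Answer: -1546043710131/22021 ≈ -7.0208e+7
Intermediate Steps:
(-40440 + 41907)*(V - 44392/44042) = (-40440 + 41907)*(-47857 - 44392/44042) = 1467*(-47857 - 44392*1/44042) = 1467*(-47857 - 22196/22021) = 1467*(-1053881193/22021) = -1546043710131/22021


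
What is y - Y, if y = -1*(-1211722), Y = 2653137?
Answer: -1441415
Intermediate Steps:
y = 1211722
y - Y = 1211722 - 1*2653137 = 1211722 - 2653137 = -1441415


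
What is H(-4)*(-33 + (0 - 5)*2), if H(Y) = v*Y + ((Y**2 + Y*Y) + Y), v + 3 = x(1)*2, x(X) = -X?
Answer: -2064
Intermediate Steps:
v = -5 (v = -3 - 1*1*2 = -3 - 1*2 = -3 - 2 = -5)
H(Y) = -4*Y + 2*Y**2 (H(Y) = -5*Y + ((Y**2 + Y*Y) + Y) = -5*Y + ((Y**2 + Y**2) + Y) = -5*Y + (2*Y**2 + Y) = -5*Y + (Y + 2*Y**2) = -4*Y + 2*Y**2)
H(-4)*(-33 + (0 - 5)*2) = (2*(-4)*(-2 - 4))*(-33 + (0 - 5)*2) = (2*(-4)*(-6))*(-33 - 5*2) = 48*(-33 - 10) = 48*(-43) = -2064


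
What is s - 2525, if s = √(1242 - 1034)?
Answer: -2525 + 4*√13 ≈ -2510.6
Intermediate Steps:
s = 4*√13 (s = √208 = 4*√13 ≈ 14.422)
s - 2525 = 4*√13 - 2525 = -2525 + 4*√13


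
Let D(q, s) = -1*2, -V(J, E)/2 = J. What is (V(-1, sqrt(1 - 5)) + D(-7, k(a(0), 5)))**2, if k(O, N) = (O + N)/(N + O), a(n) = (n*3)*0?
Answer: 0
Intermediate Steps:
V(J, E) = -2*J
a(n) = 0 (a(n) = (3*n)*0 = 0)
k(O, N) = 1 (k(O, N) = (N + O)/(N + O) = 1)
D(q, s) = -2
(V(-1, sqrt(1 - 5)) + D(-7, k(a(0), 5)))**2 = (-2*(-1) - 2)**2 = (2 - 2)**2 = 0**2 = 0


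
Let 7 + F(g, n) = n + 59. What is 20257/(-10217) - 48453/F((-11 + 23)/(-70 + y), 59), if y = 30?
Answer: -165764276/378029 ≈ -438.50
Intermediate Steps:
F(g, n) = 52 + n (F(g, n) = -7 + (n + 59) = -7 + (59 + n) = 52 + n)
20257/(-10217) - 48453/F((-11 + 23)/(-70 + y), 59) = 20257/(-10217) - 48453/(52 + 59) = 20257*(-1/10217) - 48453/111 = -20257/10217 - 48453*1/111 = -20257/10217 - 16151/37 = -165764276/378029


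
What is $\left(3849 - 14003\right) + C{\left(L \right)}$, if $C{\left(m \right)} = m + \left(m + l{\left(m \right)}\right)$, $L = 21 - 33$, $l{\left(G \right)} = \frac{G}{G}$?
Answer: $-10177$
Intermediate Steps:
$l{\left(G \right)} = 1$
$L = -12$ ($L = 21 - 33 = -12$)
$C{\left(m \right)} = 1 + 2 m$ ($C{\left(m \right)} = m + \left(m + 1\right) = m + \left(1 + m\right) = 1 + 2 m$)
$\left(3849 - 14003\right) + C{\left(L \right)} = \left(3849 - 14003\right) + \left(1 + 2 \left(-12\right)\right) = \left(3849 - 14003\right) + \left(1 - 24\right) = -10154 - 23 = -10177$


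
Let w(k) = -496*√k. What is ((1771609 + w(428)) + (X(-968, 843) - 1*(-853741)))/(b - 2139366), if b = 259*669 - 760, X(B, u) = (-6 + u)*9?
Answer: -239353/178805 + 992*√107/1966855 ≈ -1.3334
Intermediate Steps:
X(B, u) = -54 + 9*u
b = 172511 (b = 173271 - 760 = 172511)
((1771609 + w(428)) + (X(-968, 843) - 1*(-853741)))/(b - 2139366) = ((1771609 - 992*√107) + ((-54 + 9*843) - 1*(-853741)))/(172511 - 2139366) = ((1771609 - 992*√107) + ((-54 + 7587) + 853741))/(-1966855) = ((1771609 - 992*√107) + (7533 + 853741))*(-1/1966855) = ((1771609 - 992*√107) + 861274)*(-1/1966855) = (2632883 - 992*√107)*(-1/1966855) = -239353/178805 + 992*√107/1966855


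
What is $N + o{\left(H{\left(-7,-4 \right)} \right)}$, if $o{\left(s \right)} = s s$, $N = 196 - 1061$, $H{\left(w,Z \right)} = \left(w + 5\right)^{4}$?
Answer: $-609$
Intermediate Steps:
$H{\left(w,Z \right)} = \left(5 + w\right)^{4}$
$N = -865$
$o{\left(s \right)} = s^{2}$
$N + o{\left(H{\left(-7,-4 \right)} \right)} = -865 + \left(\left(5 - 7\right)^{4}\right)^{2} = -865 + \left(\left(-2\right)^{4}\right)^{2} = -865 + 16^{2} = -865 + 256 = -609$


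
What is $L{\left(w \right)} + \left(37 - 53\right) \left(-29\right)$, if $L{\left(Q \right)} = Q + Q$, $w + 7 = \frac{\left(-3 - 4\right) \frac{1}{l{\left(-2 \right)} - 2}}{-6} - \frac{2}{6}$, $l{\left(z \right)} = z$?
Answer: $\frac{1795}{4} \approx 448.75$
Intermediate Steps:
$w = - \frac{61}{8}$ ($w = -7 - \left(\frac{1}{3} - \frac{\left(-3 - 4\right) \frac{1}{-2 - 2}}{-6}\right) = -7 - \left(\frac{1}{3} - - \frac{7}{-4} \left(- \frac{1}{6}\right)\right) = -7 - \left(\frac{1}{3} - \left(-7\right) \left(- \frac{1}{4}\right) \left(- \frac{1}{6}\right)\right) = -7 + \left(\frac{7}{4} \left(- \frac{1}{6}\right) - \frac{1}{3}\right) = -7 - \frac{5}{8} = - \frac{61}{8} \approx -7.625$)
$L{\left(Q \right)} = 2 Q$
$L{\left(w \right)} + \left(37 - 53\right) \left(-29\right) = 2 \left(- \frac{61}{8}\right) + \left(37 - 53\right) \left(-29\right) = - \frac{61}{4} + \left(37 - 53\right) \left(-29\right) = - \frac{61}{4} - -464 = - \frac{61}{4} + 464 = \frac{1795}{4}$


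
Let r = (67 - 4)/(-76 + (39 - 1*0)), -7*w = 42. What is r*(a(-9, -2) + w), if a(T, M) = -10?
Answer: 1008/37 ≈ 27.243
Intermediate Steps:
w = -6 (w = -⅐*42 = -6)
r = -63/37 (r = 63/(-76 + (39 + 0)) = 63/(-76 + 39) = 63/(-37) = 63*(-1/37) = -63/37 ≈ -1.7027)
r*(a(-9, -2) + w) = -63*(-10 - 6)/37 = -63/37*(-16) = 1008/37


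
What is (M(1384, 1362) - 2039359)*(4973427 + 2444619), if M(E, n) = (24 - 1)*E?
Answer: -14891927632242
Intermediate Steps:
M(E, n) = 23*E
(M(1384, 1362) - 2039359)*(4973427 + 2444619) = (23*1384 - 2039359)*(4973427 + 2444619) = (31832 - 2039359)*7418046 = -2007527*7418046 = -14891927632242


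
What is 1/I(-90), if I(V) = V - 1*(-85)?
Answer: -1/5 ≈ -0.20000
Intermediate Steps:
I(V) = 85 + V (I(V) = V + 85 = 85 + V)
1/I(-90) = 1/(85 - 90) = 1/(-5) = -1/5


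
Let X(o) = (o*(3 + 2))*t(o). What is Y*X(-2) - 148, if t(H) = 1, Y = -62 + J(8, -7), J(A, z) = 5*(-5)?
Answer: 722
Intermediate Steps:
J(A, z) = -25
Y = -87 (Y = -62 - 25 = -87)
X(o) = 5*o (X(o) = (o*(3 + 2))*1 = (o*5)*1 = (5*o)*1 = 5*o)
Y*X(-2) - 148 = -435*(-2) - 148 = -87*(-10) - 148 = 870 - 148 = 722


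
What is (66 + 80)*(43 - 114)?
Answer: -10366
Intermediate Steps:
(66 + 80)*(43 - 114) = 146*(-71) = -10366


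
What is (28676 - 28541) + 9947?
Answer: 10082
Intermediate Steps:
(28676 - 28541) + 9947 = 135 + 9947 = 10082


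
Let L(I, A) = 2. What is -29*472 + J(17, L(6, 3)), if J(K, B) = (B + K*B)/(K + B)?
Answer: -260036/19 ≈ -13686.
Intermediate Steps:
J(K, B) = (B + B*K)/(B + K)
-29*472 + J(17, L(6, 3)) = -29*472 + 2*(1 + 17)/(2 + 17) = -13688 + 2*18/19 = -13688 + 2*(1/19)*18 = -13688 + 36/19 = -260036/19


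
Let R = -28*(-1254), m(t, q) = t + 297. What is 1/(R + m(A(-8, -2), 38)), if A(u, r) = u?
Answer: 1/35401 ≈ 2.8248e-5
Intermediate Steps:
m(t, q) = 297 + t
R = 35112
1/(R + m(A(-8, -2), 38)) = 1/(35112 + (297 - 8)) = 1/(35112 + 289) = 1/35401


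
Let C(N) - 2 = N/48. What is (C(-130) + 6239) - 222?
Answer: 144391/24 ≈ 6016.3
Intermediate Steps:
C(N) = 2 + N/48
(C(-130) + 6239) - 222 = ((2 + (1/48)*(-130)) + 6239) - 222 = ((2 - 65/24) + 6239) - 222 = (-17/24 + 6239) - 222 = 149719/24 - 222 = 144391/24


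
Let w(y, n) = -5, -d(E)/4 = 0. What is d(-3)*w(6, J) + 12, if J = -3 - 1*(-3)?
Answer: 12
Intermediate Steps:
d(E) = 0 (d(E) = -4*0 = 0)
J = 0 (J = -3 + 3 = 0)
d(-3)*w(6, J) + 12 = 0*(-5) + 12 = 0 + 12 = 12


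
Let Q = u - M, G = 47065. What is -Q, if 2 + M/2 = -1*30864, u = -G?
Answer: -14667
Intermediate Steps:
u = -47065 (u = -1*47065 = -47065)
M = -61732 (M = -4 + 2*(-1*30864) = -4 + 2*(-30864) = -4 - 61728 = -61732)
Q = 14667 (Q = -47065 - 1*(-61732) = -47065 + 61732 = 14667)
-Q = -1*14667 = -14667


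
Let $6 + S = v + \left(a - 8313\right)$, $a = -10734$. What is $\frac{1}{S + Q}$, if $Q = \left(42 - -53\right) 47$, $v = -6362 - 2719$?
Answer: $- \frac{1}{23669} \approx -4.2249 \cdot 10^{-5}$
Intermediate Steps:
$v = -9081$
$S = -28134$ ($S = -6 - 28128 = -28134$)
$Q = 4465$ ($Q = \left(42 + 53\right) 47 = 95 \cdot 47 = 4465$)
$\frac{1}{S + Q} = \frac{1}{-28134 + 4465} = \frac{1}{-23669} = - \frac{1}{23669}$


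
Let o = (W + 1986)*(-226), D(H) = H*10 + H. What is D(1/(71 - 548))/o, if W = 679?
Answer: 11/287292330 ≈ 3.8289e-8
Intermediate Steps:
D(H) = 11*H (D(H) = 10*H + H = 11*H)
o = -602290 (o = (679 + 1986)*(-226) = 2665*(-226) = -602290)
D(1/(71 - 548))/o = (11/(71 - 548))/(-602290) = (11/(-477))*(-1/602290) = (11*(-1/477))*(-1/602290) = -11/477*(-1/602290) = 11/287292330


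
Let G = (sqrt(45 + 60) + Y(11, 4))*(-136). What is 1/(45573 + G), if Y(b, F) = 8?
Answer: 1271/56484947 + 136*sqrt(105)/1976973145 ≈ 2.3206e-5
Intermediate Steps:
G = -1088 - 136*sqrt(105) (G = (sqrt(45 + 60) + 8)*(-136) = (sqrt(105) + 8)*(-136) = (8 + sqrt(105))*(-136) = -1088 - 136*sqrt(105) ≈ -2481.6)
1/(45573 + G) = 1/(45573 + (-1088 - 136*sqrt(105))) = 1/(44485 - 136*sqrt(105))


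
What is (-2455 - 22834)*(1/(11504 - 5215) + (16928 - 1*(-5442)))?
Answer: -187251643161/331 ≈ -5.6571e+8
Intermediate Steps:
(-2455 - 22834)*(1/(11504 - 5215) + (16928 - 1*(-5442))) = -25289*(1/6289 + (16928 + 5442)) = -25289*(1/6289 + 22370) = -25289*140684931/6289 = -187251643161/331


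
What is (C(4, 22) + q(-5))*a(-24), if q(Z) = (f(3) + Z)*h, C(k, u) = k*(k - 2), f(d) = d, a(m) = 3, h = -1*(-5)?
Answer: -6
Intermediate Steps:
h = 5
C(k, u) = k*(-2 + k)
q(Z) = 15 + 5*Z (q(Z) = (3 + Z)*5 = 15 + 5*Z)
(C(4, 22) + q(-5))*a(-24) = (4*(-2 + 4) + (15 + 5*(-5)))*3 = (4*2 + (15 - 25))*3 = (8 - 10)*3 = -2*3 = -6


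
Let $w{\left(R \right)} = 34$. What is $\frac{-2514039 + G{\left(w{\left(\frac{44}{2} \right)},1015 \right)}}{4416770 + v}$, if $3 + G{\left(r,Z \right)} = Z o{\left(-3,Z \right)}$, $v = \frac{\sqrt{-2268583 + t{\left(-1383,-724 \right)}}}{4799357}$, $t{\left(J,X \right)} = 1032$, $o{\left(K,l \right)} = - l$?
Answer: $- \frac{360576424262285590791427910}{449340620610392819967539651} + \frac{17010202636319 i \sqrt{2267551}}{449340620610392819967539651} \approx -0.80246 + 5.7005 \cdot 10^{-11} i$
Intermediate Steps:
$v = \frac{i \sqrt{2267551}}{4799357}$ ($v = \frac{\sqrt{-2268583 + 1032}}{4799357} = \sqrt{-2267551} \cdot \frac{1}{4799357} = i \sqrt{2267551} \cdot \frac{1}{4799357} = \frac{i \sqrt{2267551}}{4799357} \approx 0.00031376 i$)
$G{\left(r,Z \right)} = -3 - Z^{2}$ ($G{\left(r,Z \right)} = -3 + Z \left(- Z\right) = -3 - Z^{2}$)
$\frac{-2514039 + G{\left(w{\left(\frac{44}{2} \right)},1015 \right)}}{4416770 + v} = \frac{-2514039 - 1030228}{4416770 + \frac{i \sqrt{2267551}}{4799357}} = - \frac{3544267}{4416770 + \frac{i \sqrt{2267551}}{4799357}}$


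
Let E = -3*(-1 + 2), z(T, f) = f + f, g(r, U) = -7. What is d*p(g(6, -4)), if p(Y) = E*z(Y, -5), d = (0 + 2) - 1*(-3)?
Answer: 150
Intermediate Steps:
z(T, f) = 2*f
E = -3 (E = -3*1 = -3)
d = 5 (d = 2 + 3 = 5)
p(Y) = 30 (p(Y) = -6*(-5) = -3*(-10) = 30)
d*p(g(6, -4)) = 5*30 = 150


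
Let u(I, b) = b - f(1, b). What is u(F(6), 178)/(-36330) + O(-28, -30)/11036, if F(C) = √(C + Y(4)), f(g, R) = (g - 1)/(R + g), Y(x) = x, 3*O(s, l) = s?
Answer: -287936/50117235 ≈ -0.0057452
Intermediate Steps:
O(s, l) = s/3
f(g, R) = (-1 + g)/(R + g)
F(C) = √(4 + C) (F(C) = √(C + 4) = √(4 + C))
u(I, b) = b (u(I, b) = b - (-1 + 1)/(b + 1) = b - 0/(1 + b) = b - 1*0 = b + 0 = b)
u(F(6), 178)/(-36330) + O(-28, -30)/11036 = 178/(-36330) + ((⅓)*(-28))/11036 = 178*(-1/36330) - 28/3*1/11036 = -89/18165 - 7/8277 = -287936/50117235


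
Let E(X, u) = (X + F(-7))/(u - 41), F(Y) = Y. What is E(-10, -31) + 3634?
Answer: 261665/72 ≈ 3634.2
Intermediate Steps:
E(X, u) = (-7 + X)/(-41 + u) (E(X, u) = (X - 7)/(u - 41) = (-7 + X)/(-41 + u))
E(-10, -31) + 3634 = (-7 - 10)/(-41 - 31) + 3634 = -17/(-72) + 3634 = -1/72*(-17) + 3634 = 17/72 + 3634 = 261665/72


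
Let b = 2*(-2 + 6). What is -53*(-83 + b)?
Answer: 3975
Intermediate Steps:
b = 8 (b = 2*4 = 8)
-53*(-83 + b) = -53*(-83 + 8) = -53*(-75) = 3975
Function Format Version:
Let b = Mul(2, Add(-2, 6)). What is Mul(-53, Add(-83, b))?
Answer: 3975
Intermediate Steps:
b = 8 (b = Mul(2, 4) = 8)
Mul(-53, Add(-83, b)) = Mul(-53, Add(-83, 8)) = Mul(-53, -75) = 3975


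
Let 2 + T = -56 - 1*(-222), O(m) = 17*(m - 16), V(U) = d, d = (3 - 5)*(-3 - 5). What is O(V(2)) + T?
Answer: 164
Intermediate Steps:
d = 16 (d = -2*(-8) = 16)
V(U) = 16
O(m) = -272 + 17*m (O(m) = 17*(-16 + m) = -272 + 17*m)
T = 164 (T = -2 + (-56 - 1*(-222)) = -2 + (-56 + 222) = -2 + 166 = 164)
O(V(2)) + T = (-272 + 17*16) + 164 = (-272 + 272) + 164 = 0 + 164 = 164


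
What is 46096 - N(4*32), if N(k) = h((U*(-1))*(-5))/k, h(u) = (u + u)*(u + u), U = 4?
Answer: 92167/2 ≈ 46084.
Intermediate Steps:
h(u) = 4*u² (h(u) = (2*u)*(2*u) = 4*u²)
N(k) = 1600/k (N(k) = (4*((4*(-1))*(-5))²)/k = (4*(-4*(-5))²)/k = (4*20²)/k = (4*400)/k = 1600/k)
46096 - N(4*32) = 46096 - 1600/(4*32) = 46096 - 1600/128 = 46096 - 1*25/2 = 46096 - 25/2 = 92167/2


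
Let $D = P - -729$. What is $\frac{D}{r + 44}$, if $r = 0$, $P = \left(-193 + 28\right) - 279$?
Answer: $\frac{285}{44} \approx 6.4773$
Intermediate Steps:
$P = -444$ ($P = -165 - 279 = -444$)
$D = 285$ ($D = -444 - -729 = -444 + 729 = 285$)
$\frac{D}{r + 44} = \frac{1}{0 + 44} \cdot 285 = \frac{1}{44} \cdot 285 = \frac{285}{44}$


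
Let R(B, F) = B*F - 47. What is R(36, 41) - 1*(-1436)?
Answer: 2865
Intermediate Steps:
R(B, F) = -47 + B*F
R(36, 41) - 1*(-1436) = (-47 + 36*41) - 1*(-1436) = (-47 + 1476) + 1436 = 1429 + 1436 = 2865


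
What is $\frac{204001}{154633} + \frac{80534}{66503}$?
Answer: $\frac{26019892525}{10283558399} \approx 2.5302$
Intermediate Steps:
$\frac{204001}{154633} + \frac{80534}{66503} = \frac{26019892525}{10283558399}$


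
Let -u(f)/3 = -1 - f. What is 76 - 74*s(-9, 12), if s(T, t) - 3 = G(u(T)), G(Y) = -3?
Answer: 76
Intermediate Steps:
u(f) = 3 + 3*f (u(f) = -3*(-1 - f) = 3 + 3*f)
s(T, t) = 0 (s(T, t) = 3 - 3 = 0)
76 - 74*s(-9, 12) = 76 - 74*0 = 76 + 0 = 76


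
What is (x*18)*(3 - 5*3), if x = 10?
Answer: -2160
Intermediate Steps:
(x*18)*(3 - 5*3) = (10*18)*(3 - 5*3) = 180*(3 - 15) = 180*(-12) = -2160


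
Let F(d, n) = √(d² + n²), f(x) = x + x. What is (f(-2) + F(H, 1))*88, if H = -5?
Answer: -352 + 88*√26 ≈ 96.714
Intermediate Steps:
f(x) = 2*x
(f(-2) + F(H, 1))*88 = (2*(-2) + √((-5)² + 1²))*88 = (-4 + √(25 + 1))*88 = (-4 + √26)*88 = -352 + 88*√26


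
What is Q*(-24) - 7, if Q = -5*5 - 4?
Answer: 689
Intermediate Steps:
Q = -29 (Q = -25 - 4 = -29)
Q*(-24) - 7 = -29*(-24) - 7 = 696 - 7 = 689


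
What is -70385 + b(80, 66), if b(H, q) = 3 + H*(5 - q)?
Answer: -75262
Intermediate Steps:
-70385 + b(80, 66) = -70385 + (3 + 5*80 - 1*80*66) = -70385 + (3 + 400 - 5280) = -70385 - 4877 = -75262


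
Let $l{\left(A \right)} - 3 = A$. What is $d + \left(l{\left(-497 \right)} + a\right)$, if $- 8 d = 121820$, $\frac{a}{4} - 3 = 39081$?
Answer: $\frac{281229}{2} \approx 1.4061 \cdot 10^{5}$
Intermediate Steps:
$a = 156336$ ($a = 12 + 4 \cdot 39081 = 12 + 156324 = 156336$)
$l{\left(A \right)} = 3 + A$
$d = - \frac{30455}{2}$ ($d = \left(- \frac{1}{8}\right) 121820 = - \frac{30455}{2} \approx -15228.0$)
$d + \left(l{\left(-497 \right)} + a\right) = - \frac{30455}{2} + \left(\left(3 - 497\right) + 156336\right) = - \frac{30455}{2} + \left(-494 + 156336\right) = - \frac{30455}{2} + 155842 = \frac{281229}{2}$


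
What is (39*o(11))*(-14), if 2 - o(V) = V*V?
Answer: 64974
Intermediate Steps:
o(V) = 2 - V**2 (o(V) = 2 - V*V = 2 - V**2)
(39*o(11))*(-14) = (39*(2 - 1*11**2))*(-14) = (39*(2 - 1*121))*(-14) = (39*(2 - 121))*(-14) = (39*(-119))*(-14) = -4641*(-14) = 64974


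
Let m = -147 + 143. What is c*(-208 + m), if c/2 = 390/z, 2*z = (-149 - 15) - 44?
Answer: 1590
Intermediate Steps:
m = -4
z = -104 (z = ((-149 - 15) - 44)/2 = (-164 - 44)/2 = (½)*(-208) = -104)
c = -15/2 (c = 2*(390/(-104)) = 2*(390*(-1/104)) = 2*(-15/4) = -15/2 ≈ -7.5000)
c*(-208 + m) = -15*(-208 - 4)/2 = -15/2*(-212) = 1590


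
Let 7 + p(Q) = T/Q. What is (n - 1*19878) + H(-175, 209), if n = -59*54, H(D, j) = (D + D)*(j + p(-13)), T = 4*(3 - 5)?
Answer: -1221732/13 ≈ -93979.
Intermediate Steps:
T = -8 (T = 4*(-2) = -8)
p(Q) = -7 - 8/Q
H(D, j) = 2*D*(-83/13 + j) (H(D, j) = (D + D)*(j + (-7 - 8/(-13))) = (2*D)*(j + (-7 - 8*(-1/13))) = (2*D)*(j + (-7 + 8/13)) = (2*D)*(j - 83/13) = (2*D)*(-83/13 + j) = 2*D*(-83/13 + j))
n = -3186
(n - 1*19878) + H(-175, 209) = (-3186 - 1*19878) + (2/13)*(-175)*(-83 + 13*209) = (-3186 - 19878) + (2/13)*(-175)*(-83 + 2717) = -23064 + (2/13)*(-175)*2634 = -23064 - 921900/13 = -1221732/13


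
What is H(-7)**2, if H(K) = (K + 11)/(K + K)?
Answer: 4/49 ≈ 0.081633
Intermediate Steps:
H(K) = (11 + K)/(2*K) (H(K) = (11 + K)/((2*K)) = (11 + K)*(1/(2*K)) = (11 + K)/(2*K))
H(-7)**2 = ((1/2)*(11 - 7)/(-7))**2 = ((1/2)*(-1/7)*4)**2 = (-2/7)**2 = 4/49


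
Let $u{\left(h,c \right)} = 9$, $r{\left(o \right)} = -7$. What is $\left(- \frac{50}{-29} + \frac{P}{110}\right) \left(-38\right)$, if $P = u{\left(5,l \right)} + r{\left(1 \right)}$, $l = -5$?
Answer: $- \frac{105602}{1595} \approx -66.208$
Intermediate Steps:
$P = 2$ ($P = 9 - 7 = 2$)
$\left(- \frac{50}{-29} + \frac{P}{110}\right) \left(-38\right) = \left(- \frac{50}{-29} + \frac{2}{110}\right) \left(-38\right) = \left(\left(-50\right) \left(- \frac{1}{29}\right) + 2 \cdot \frac{1}{110}\right) \left(-38\right) = \left(\frac{50}{29} + \frac{1}{55}\right) \left(-38\right) = \frac{2779}{1595} \left(-38\right) = - \frac{105602}{1595}$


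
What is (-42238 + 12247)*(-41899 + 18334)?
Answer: 706737915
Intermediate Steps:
(-42238 + 12247)*(-41899 + 18334) = -29991*(-23565) = 706737915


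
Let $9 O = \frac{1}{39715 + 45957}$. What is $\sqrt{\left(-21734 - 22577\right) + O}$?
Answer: $\frac{i \sqrt{731765415980486}}{128508} \approx 210.5 i$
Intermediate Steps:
$O = \frac{1}{771048}$ ($O = \frac{1}{9 \left(39715 + 45957\right)} = \frac{1}{9 \cdot 85672} = \frac{1}{9} \cdot \frac{1}{85672} = \frac{1}{771048} \approx 1.2969 \cdot 10^{-6}$)
$\sqrt{\left(-21734 - 22577\right) + O} = \sqrt{\left(-21734 - 22577\right) + \frac{1}{771048}} = \sqrt{-44311 + \frac{1}{771048}} = \sqrt{- \frac{34165907927}{771048}} = \frac{i \sqrt{731765415980486}}{128508}$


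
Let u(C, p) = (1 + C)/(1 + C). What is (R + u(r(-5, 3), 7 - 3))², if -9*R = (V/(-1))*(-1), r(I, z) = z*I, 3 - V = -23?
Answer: 289/81 ≈ 3.5679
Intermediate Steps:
V = 26 (V = 3 - 1*(-23) = 3 + 23 = 26)
r(I, z) = I*z
u(C, p) = 1
R = -26/9 (R = -26/(-1)*(-1)/9 = -26*(-1)*(-1)/9 = -(-26)*(-1)/9 = -⅑*26 = -26/9 ≈ -2.8889)
(R + u(r(-5, 3), 7 - 3))² = (-26/9 + 1)² = (-17/9)² = 289/81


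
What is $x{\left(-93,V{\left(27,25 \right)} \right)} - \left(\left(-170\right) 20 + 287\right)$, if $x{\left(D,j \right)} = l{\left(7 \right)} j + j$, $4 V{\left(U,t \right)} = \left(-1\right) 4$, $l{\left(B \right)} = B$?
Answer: $3105$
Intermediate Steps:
$V{\left(U,t \right)} = -1$ ($V{\left(U,t \right)} = \frac{\left(-1\right) 4}{4} = \frac{1}{4} \left(-4\right) = -1$)
$x{\left(D,j \right)} = 8 j$ ($x{\left(D,j \right)} = 7 j + j = 8 j$)
$x{\left(-93,V{\left(27,25 \right)} \right)} - \left(\left(-170\right) 20 + 287\right) = 8 \left(-1\right) - \left(\left(-170\right) 20 + 287\right) = -8 - \left(-3400 + 287\right) = -8 - -3113 = -8 + 3113 = 3105$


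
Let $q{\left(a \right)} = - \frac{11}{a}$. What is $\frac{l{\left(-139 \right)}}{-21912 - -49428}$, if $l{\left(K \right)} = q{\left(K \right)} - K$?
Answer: $\frac{1611}{318727} \approx 0.0050545$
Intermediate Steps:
$l{\left(K \right)} = - K - \frac{11}{K}$ ($l{\left(K \right)} = - \frac{11}{K} - K = - K - \frac{11}{K}$)
$\frac{l{\left(-139 \right)}}{-21912 - -49428} = \frac{\left(-1\right) \left(-139\right) - \frac{11}{-139}}{-21912 - -49428} = \frac{139 - - \frac{11}{139}}{-21912 + 49428} = \frac{139 + \frac{11}{139}}{27516} = \frac{19332}{139} \cdot \frac{1}{27516} = \frac{1611}{318727}$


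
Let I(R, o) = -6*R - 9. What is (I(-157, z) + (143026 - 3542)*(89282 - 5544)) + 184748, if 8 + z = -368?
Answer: 11680296873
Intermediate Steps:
z = -376 (z = -8 - 368 = -376)
I(R, o) = -9 - 6*R
(I(-157, z) + (143026 - 3542)*(89282 - 5544)) + 184748 = ((-9 - 6*(-157)) + (143026 - 3542)*(89282 - 5544)) + 184748 = ((-9 + 942) + 139484*83738) + 184748 = (933 + 11680111192) + 184748 = 11680112125 + 184748 = 11680296873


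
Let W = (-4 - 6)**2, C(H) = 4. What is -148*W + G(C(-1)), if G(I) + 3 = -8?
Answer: -14811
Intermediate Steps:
G(I) = -11 (G(I) = -3 - 8 = -11)
W = 100 (W = (-10)**2 = 100)
-148*W + G(C(-1)) = -148*100 - 11 = -14800 - 11 = -14811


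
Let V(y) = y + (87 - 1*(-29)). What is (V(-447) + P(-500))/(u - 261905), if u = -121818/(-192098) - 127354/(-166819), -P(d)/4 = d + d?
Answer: -58787646342639/4196428551496738 ≈ -0.014009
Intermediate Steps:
P(d) = -8*d (P(d) = -4*(d + d) = -8*d)
V(y) = 116 + y (V(y) = y + (87 + 29) = y + 116 = 116 + y)
u = 22393002817/16022798131 (u = -121818*(-1/192098) - 127354*(-1/166819) = 60909/96049 + 127354/166819 = 22393002817/16022798131 ≈ 1.3976)
(V(-447) + P(-500))/(u - 261905) = ((116 - 447) - 8*(-500))/(22393002817/16022798131 - 261905) = (-331 + 4000)/(-4196428551496738/16022798131) = 3669*(-16022798131/4196428551496738) = -58787646342639/4196428551496738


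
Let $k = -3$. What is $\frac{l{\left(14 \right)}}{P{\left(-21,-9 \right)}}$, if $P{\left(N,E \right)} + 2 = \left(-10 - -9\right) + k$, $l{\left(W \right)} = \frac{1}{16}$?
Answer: $- \frac{1}{96} \approx -0.010417$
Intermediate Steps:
$l{\left(W \right)} = \frac{1}{16}$
$P{\left(N,E \right)} = -6$ ($P{\left(N,E \right)} = -2 - 4 = -6$)
$\frac{l{\left(14 \right)}}{P{\left(-21,-9 \right)}} = \frac{1}{16 \left(-6\right)} = \frac{1}{16} \left(- \frac{1}{6}\right) = - \frac{1}{96}$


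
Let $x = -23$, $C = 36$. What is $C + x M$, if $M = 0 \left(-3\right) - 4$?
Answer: $128$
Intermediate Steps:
$M = -4$ ($M = 0 - 4 = -4$)
$C + x M = 36 - -92 = 36 + 92 = 128$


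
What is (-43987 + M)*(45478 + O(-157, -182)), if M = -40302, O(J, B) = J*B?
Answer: -6241769028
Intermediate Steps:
O(J, B) = B*J
(-43987 + M)*(45478 + O(-157, -182)) = (-43987 - 40302)*(45478 - 182*(-157)) = -84289*(45478 + 28574) = -84289*74052 = -6241769028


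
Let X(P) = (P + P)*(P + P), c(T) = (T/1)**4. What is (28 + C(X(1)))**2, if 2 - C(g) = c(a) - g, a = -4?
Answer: 49284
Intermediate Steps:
c(T) = T**4 (c(T) = (T*1)**4 = T**4)
X(P) = 4*P**2 (X(P) = (2*P)*(2*P) = 4*P**2)
C(g) = -254 + g (C(g) = 2 - ((-4)**4 - g) = 2 - (256 - g) = 2 + (-256 + g) = -254 + g)
(28 + C(X(1)))**2 = (28 + (-254 + 4*1**2))**2 = (28 + (-254 + 4*1))**2 = (28 + (-254 + 4))**2 = (28 - 250)**2 = (-222)**2 = 49284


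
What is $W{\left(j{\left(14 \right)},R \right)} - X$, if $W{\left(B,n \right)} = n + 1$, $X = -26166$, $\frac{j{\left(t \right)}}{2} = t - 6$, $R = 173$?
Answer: $26340$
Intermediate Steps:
$j{\left(t \right)} = -12 + 2 t$ ($j{\left(t \right)} = 2 \left(t - 6\right) = 2 \left(-6 + t\right) = -12 + 2 t$)
$W{\left(B,n \right)} = 1 + n$
$W{\left(j{\left(14 \right)},R \right)} - X = \left(1 + 173\right) - -26166 = 174 + 26166 = 26340$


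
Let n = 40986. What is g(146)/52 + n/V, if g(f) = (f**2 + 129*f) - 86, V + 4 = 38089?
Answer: 127330726/165035 ≈ 771.54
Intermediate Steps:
V = 38085 (V = -4 + 38089 = 38085)
g(f) = -86 + f**2 + 129*f
g(146)/52 + n/V = (-86 + 146**2 + 129*146)/52 + 40986/38085 = (-86 + 21316 + 18834)*(1/52) + 40986*(1/38085) = 40064*(1/52) + 13662/12695 = 10016/13 + 13662/12695 = 127330726/165035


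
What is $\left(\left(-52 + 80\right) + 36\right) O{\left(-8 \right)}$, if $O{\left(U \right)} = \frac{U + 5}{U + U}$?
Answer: $12$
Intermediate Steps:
$O{\left(U \right)} = \frac{5 + U}{2 U}$
$\left(\left(-52 + 80\right) + 36\right) O{\left(-8 \right)} = \left(\left(-52 + 80\right) + 36\right) \frac{5 - 8}{2 \left(-8\right)} = \left(28 + 36\right) \frac{1}{2} \left(- \frac{1}{8}\right) \left(-3\right) = 64 \cdot \frac{3}{16} = 12$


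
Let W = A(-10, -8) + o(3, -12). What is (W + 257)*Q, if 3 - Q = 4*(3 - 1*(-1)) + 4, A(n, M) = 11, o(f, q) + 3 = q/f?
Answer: -4437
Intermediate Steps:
o(f, q) = -3 + q/f
Q = -17 (Q = 3 - (4*(3 - 1*(-1)) + 4) = 3 - (4*(3 + 1) + 4) = 3 - (4*4 + 4) = 3 - (16 + 4) = 3 - 1*20 = 3 - 20 = -17)
W = 4 (W = 11 + (-3 - 12/3) = 11 + (-3 - 12*⅓) = 11 + (-3 - 4) = 11 - 7 = 4)
(W + 257)*Q = (4 + 257)*(-17) = 261*(-17) = -4437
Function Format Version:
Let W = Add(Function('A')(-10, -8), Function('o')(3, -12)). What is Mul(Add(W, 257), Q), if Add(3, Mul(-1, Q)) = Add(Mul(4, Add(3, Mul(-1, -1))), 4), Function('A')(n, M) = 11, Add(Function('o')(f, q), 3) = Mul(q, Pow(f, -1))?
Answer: -4437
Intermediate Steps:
Function('o')(f, q) = Add(-3, Mul(q, Pow(f, -1)))
Q = -17 (Q = Add(3, Mul(-1, Add(Mul(4, Add(3, Mul(-1, -1))), 4))) = Add(3, Mul(-1, Add(Mul(4, Add(3, 1)), 4))) = Add(3, Mul(-1, Add(Mul(4, 4), 4))) = Add(3, Mul(-1, Add(16, 4))) = Add(3, Mul(-1, 20)) = Add(3, -20) = -17)
W = 4 (W = Add(11, Add(-3, Mul(-12, Pow(3, -1)))) = Add(11, Add(-3, Mul(-12, Rational(1, 3)))) = Add(11, Add(-3, -4)) = Add(11, -7) = 4)
Mul(Add(W, 257), Q) = Mul(Add(4, 257), -17) = Mul(261, -17) = -4437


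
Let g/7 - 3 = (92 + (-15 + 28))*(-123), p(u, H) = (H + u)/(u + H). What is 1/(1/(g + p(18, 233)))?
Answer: -90383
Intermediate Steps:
p(u, H) = 1 (p(u, H) = (H + u)/(H + u) = 1)
g = -90384 (g = 21 + 7*((92 + (-15 + 28))*(-123)) = 21 + 7*((92 + 13)*(-123)) = 21 + 7*(105*(-123)) = 21 + 7*(-12915) = 21 - 90405 = -90384)
1/(1/(g + p(18, 233))) = 1/(1/(-90384 + 1)) = 1/(1/(-90383)) = 1/(-1/90383) = -90383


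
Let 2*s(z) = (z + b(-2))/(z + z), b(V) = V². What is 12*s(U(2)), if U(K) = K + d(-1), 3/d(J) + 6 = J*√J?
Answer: 927/85 - 36*I/85 ≈ 10.906 - 0.42353*I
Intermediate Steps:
d(J) = 3/(-6 + J^(3/2)) (d(J) = 3/(-6 + J*√J) = 3/(-6 + J^(3/2)))
U(K) = K + 3*(-6 + I)/37 (U(K) = K + 3/(-6 + (-1)^(3/2)) = K + 3/(-6 - I) = K + 3*((-6 + I)/37) = K + 3*(-6 + I)/37)
s(z) = (4 + z)/(4*z) (s(z) = ((z + (-2)²)/(z + z))/2 = ((z + 4)/((2*z)))/2 = ((4 + z)*(1/(2*z)))/2 = ((4 + z)/(2*z))/2 = (4 + z)/(4*z))
12*s(U(2)) = 12*((4 + (-18/37 + 2 + 3*I/37))/(4*(-18/37 + 2 + 3*I/37))) = 12*((4 + (56/37 + 3*I/37))/(4*(56/37 + 3*I/37))) = 12*((37*(56/37 - 3*I/37)/85)*(204/37 + 3*I/37)/4) = 12*(37*(56/37 - 3*I/37)*(204/37 + 3*I/37)/340) = 111*(56/37 - 3*I/37)*(204/37 + 3*I/37)/85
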